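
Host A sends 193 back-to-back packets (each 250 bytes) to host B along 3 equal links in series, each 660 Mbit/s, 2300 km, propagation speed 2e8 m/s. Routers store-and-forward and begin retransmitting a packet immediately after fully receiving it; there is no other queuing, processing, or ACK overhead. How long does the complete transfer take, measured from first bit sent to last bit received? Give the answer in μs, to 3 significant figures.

Per-hop transmission t_tx = L/R = 2000/660000000 = 3.0303 μs.
Per-hop propagation t_prop = 2300000/200000000 = 11500 μs.
Pipeline fill: first packet needs 3·t_tx to clear all hops; remaining 192 packets each add one t_tx.
Total = (3+193-1)·t_tx + 3·t_prop = 195·3.0303 + 3·11500 = 35100 μs.

35100 μs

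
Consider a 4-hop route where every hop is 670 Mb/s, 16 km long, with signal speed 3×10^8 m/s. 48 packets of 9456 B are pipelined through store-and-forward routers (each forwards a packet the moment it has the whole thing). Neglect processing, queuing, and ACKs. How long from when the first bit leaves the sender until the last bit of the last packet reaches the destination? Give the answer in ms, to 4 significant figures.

5.972 ms

Per-hop transmission t_tx = L/R = 75648/670000000 = 0.112907 ms.
Per-hop propagation t_prop = 16000/300000000 = 0.0533333 ms.
Pipeline fill: first packet needs 4·t_tx to clear all hops; remaining 47 packets each add one t_tx.
Total = (4+48-1)·t_tx + 4·t_prop = 51·0.112907 + 4·0.0533333 = 5.972 ms.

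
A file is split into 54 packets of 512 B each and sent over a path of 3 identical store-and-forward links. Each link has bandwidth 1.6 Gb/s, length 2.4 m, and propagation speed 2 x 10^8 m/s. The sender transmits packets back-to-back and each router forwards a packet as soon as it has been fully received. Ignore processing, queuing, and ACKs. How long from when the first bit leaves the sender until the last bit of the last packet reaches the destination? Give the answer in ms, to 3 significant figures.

0.143 ms

Per-hop transmission t_tx = L/R = 4096/1600000000 = 0.00256 ms.
Per-hop propagation t_prop = 2.4/200000000 = 1.2e-05 ms.
Pipeline fill: first packet needs 3·t_tx to clear all hops; remaining 53 packets each add one t_tx.
Total = (3+54-1)·t_tx + 3·t_prop = 56·0.00256 + 3·1.2e-05 = 0.143 ms.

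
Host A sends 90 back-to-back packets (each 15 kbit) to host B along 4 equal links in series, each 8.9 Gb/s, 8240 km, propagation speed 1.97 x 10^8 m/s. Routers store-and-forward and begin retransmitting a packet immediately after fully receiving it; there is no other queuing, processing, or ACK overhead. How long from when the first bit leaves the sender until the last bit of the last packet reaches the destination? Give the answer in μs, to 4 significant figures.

167500 μs

Per-hop transmission t_tx = L/R = 15000/8900000000 = 1.68539 μs.
Per-hop propagation t_prop = 8240000/197000000 = 41827.4 μs.
Pipeline fill: first packet needs 4·t_tx to clear all hops; remaining 89 packets each add one t_tx.
Total = (4+90-1)·t_tx + 4·t_prop = 93·1.68539 + 4·41827.4 = 167500 μs.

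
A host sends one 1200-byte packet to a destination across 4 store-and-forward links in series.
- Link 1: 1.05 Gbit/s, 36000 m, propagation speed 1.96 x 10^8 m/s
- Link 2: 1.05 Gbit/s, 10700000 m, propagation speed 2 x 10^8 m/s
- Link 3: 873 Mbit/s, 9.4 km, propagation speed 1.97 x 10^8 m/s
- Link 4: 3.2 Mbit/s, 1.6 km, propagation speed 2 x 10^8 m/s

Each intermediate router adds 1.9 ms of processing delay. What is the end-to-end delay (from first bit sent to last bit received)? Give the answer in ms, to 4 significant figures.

62.47 ms

L = 1200 × 8 = 9600 bits.
Transmission delays (L/R per hop): 0.00914286, 0.00914286, 0.0109966, 3 ms; sum = 3.02928 ms.
Propagation delays (d/s per hop): 0.183673, 53.5, 0.0477157, 0.008 ms; sum = 53.7394 ms.
Processing at 3 router(s): 3 × 1.9 ms = 5.7 ms.
End-to-end = 62.47 ms.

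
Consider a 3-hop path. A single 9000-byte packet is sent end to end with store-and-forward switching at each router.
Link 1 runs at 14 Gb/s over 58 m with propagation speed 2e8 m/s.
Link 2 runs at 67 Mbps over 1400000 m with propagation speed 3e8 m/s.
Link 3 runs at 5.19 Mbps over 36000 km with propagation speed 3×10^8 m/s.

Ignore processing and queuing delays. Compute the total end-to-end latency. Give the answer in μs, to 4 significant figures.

L = 9000 × 8 = 72000 bits.
Transmission delays (L/R per hop): 5.14286, 1074.63, 13872.8 μs; sum = 14952.6 μs.
Propagation delays (d/s per hop): 0.29, 4666.67, 120000 μs; sum = 124667 μs.
End-to-end = 139600 μs.

139600 μs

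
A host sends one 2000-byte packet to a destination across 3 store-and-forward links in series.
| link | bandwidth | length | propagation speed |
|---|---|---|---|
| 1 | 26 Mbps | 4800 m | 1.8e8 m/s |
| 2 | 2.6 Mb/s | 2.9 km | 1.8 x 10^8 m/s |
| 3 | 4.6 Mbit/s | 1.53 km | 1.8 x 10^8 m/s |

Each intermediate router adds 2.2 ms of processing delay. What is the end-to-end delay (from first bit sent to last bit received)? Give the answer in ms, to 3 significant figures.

14.7 ms

L = 2000 × 8 = 16000 bits.
Transmission delays (L/R per hop): 0.615385, 6.15385, 3.47826 ms; sum = 10.2475 ms.
Propagation delays (d/s per hop): 0.0266667, 0.0161111, 0.0085 ms; sum = 0.0512778 ms.
Processing at 2 router(s): 2 × 2.2 ms = 4.4 ms.
End-to-end = 14.7 ms.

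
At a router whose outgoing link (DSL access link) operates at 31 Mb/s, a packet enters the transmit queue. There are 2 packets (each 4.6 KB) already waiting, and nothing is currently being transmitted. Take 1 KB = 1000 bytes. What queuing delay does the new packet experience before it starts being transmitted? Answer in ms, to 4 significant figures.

Each queued packet: L/R = 36800/31000000 = 1.1871 ms.
2 queued → 2.37419 ms.
Queuing delay = 2.374 ms.

2.374 ms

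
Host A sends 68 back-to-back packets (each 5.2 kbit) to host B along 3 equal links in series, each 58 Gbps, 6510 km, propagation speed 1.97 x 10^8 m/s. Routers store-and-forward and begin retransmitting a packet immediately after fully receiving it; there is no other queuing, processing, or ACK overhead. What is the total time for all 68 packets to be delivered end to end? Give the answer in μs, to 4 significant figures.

99140 μs

Per-hop transmission t_tx = L/R = 5200/58000000000 = 0.0896552 μs.
Per-hop propagation t_prop = 6510000/197000000 = 33045.7 μs.
Pipeline fill: first packet needs 3·t_tx to clear all hops; remaining 67 packets each add one t_tx.
Total = (3+68-1)·t_tx + 3·t_prop = 70·0.0896552 + 3·33045.7 = 99140 μs.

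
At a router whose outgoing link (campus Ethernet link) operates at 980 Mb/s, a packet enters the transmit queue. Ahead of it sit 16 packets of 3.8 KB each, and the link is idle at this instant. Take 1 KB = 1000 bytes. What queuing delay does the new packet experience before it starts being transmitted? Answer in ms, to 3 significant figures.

Each queued packet: L/R = 30400/980000000 = 0.0310204 ms.
16 queued → 0.496327 ms.
Queuing delay = 0.496 ms.

0.496 ms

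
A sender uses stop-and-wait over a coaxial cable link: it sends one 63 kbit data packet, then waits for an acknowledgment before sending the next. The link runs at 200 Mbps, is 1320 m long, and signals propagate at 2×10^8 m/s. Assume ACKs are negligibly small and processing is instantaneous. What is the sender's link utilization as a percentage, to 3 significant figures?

96.0 %

t_tx = L/R = 63000/200000000 = 0.000315 s.
t_prop = 1320/200000000 = 6.6e-06 s; RTT = 1.32e-05 s.
Cycle = t_tx + RTT = 0.0003282 s.
Utilization = t_tx / cycle = 0.000315/0.0003282 = 96.0 %.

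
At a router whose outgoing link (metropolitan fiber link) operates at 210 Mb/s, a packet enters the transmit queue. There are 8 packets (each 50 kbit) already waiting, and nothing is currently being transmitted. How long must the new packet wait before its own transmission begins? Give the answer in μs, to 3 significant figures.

1900 μs

Each queued packet: L/R = 50000/210000000 = 238.095 μs.
8 queued → 1904.76 μs.
Queuing delay = 1900 μs.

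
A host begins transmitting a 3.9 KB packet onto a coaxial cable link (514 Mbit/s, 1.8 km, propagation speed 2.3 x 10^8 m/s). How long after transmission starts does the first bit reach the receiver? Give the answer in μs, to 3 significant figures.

First bit experiences only propagation delay: d/s = 1800/2.3e+08 = 7.83 μs.

7.83 μs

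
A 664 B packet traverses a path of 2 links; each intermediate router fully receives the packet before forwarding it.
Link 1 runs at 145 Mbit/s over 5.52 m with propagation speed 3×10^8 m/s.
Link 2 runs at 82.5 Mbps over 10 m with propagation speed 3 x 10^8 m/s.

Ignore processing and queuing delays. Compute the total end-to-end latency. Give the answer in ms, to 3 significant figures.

0.101 ms

L = 664 × 8 = 5312 bits.
Transmission delays (L/R per hop): 0.0366345, 0.0643879 ms; sum = 0.101022 ms.
Propagation delays (d/s per hop): 1.84e-05, 3.33333e-05 ms; sum = 5.17333e-05 ms.
End-to-end = 0.101 ms.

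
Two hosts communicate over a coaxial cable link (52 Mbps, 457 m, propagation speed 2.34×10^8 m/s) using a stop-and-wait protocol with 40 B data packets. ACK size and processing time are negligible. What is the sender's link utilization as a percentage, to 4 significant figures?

t_tx = L/R = 320/52000000 = 6.15385e-06 s.
t_prop = 457/234000000 = 1.95299e-06 s; RTT = 3.90598e-06 s.
Cycle = t_tx + RTT = 1.00598e-05 s.
Utilization = t_tx / cycle = 6.15385e-06/1.00598e-05 = 61.17 %.

61.17 %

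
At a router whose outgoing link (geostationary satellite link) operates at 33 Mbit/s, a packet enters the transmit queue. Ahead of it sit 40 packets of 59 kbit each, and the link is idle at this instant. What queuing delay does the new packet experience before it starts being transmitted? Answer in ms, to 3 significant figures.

Each queued packet: L/R = 59000/33000000 = 1.78788 ms.
40 queued → 71.5152 ms.
Queuing delay = 71.5 ms.

71.5 ms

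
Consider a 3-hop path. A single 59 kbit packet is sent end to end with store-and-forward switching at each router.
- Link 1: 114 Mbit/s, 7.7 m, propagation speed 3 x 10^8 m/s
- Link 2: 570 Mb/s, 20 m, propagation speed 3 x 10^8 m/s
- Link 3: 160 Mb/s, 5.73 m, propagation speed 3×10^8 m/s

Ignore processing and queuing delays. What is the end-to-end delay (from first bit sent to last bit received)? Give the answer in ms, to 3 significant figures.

L = 59000 bits.
Transmission delays (L/R per hop): 0.517544, 0.103509, 0.36875 ms; sum = 0.989803 ms.
Propagation delays (d/s per hop): 2.56667e-05, 6.66667e-05, 1.91e-05 ms; sum = 0.000111433 ms.
End-to-end = 0.990 ms.

0.990 ms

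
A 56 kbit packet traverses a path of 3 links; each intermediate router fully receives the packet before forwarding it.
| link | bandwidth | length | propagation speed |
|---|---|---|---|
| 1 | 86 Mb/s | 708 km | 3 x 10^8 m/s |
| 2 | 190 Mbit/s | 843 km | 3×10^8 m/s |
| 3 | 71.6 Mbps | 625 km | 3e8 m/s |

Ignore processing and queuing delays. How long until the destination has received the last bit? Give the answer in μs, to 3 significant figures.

8980 μs

L = 56000 bits.
Transmission delays (L/R per hop): 651.163, 294.737, 782.123 μs; sum = 1728.02 μs.
Propagation delays (d/s per hop): 2360, 2810, 2083.33 μs; sum = 7253.33 μs.
End-to-end = 8980 μs.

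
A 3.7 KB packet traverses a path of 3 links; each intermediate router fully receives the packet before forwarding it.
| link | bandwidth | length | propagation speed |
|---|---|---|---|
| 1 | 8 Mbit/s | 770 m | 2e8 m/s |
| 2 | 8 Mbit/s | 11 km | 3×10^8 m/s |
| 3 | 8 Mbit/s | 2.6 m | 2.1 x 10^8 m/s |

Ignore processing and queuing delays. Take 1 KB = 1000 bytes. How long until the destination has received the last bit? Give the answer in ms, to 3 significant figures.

11.1 ms

L = 29600 bits.
Transmission delay per hop = L/R = 29600/8000000 = 3.7 ms; 3 hops → 11.1 ms.
Propagation delays (d/s per hop): 0.00385, 0.0366667, 1.2381e-05 ms; sum = 0.040529 ms.
End-to-end = 11.1 ms.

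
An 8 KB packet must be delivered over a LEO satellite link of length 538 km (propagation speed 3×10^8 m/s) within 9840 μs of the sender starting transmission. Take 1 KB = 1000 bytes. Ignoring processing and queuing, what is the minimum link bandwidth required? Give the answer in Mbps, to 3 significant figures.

7.95 Mbps

L = 64000 bits.
Propagation delay = 538000 / 300000000 = 1793.33 μs.
Transmission budget = 9840 − 1793.33 = 8046.67 μs.
R ≥ L / t_tx = 64000 bits / 0.00804667 s = 7.95 Mbps.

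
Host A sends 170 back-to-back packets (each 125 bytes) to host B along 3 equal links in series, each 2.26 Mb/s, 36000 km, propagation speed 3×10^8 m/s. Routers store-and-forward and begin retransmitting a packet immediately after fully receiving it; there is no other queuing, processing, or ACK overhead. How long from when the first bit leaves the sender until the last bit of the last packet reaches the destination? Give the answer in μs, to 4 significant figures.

436100 μs

Per-hop transmission t_tx = L/R = 1000/2260000 = 442.478 μs.
Per-hop propagation t_prop = 36000000/300000000 = 120000 μs.
Pipeline fill: first packet needs 3·t_tx to clear all hops; remaining 169 packets each add one t_tx.
Total = (3+170-1)·t_tx + 3·t_prop = 172·442.478 + 3·120000 = 436100 μs.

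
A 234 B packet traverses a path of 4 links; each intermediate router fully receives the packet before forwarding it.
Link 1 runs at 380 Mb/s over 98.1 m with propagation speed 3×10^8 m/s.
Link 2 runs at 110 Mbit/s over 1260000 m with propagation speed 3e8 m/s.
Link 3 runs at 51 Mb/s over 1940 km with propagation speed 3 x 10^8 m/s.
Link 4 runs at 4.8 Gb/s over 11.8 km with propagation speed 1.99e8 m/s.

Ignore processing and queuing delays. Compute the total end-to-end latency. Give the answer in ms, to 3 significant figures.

L = 234 × 8 = 1872 bits.
Transmission delays (L/R per hop): 0.00492632, 0.0170182, 0.0367059, 0.00039 ms; sum = 0.0590404 ms.
Propagation delays (d/s per hop): 0.000327, 4.2, 6.46667, 0.0592965 ms; sum = 10.7263 ms.
End-to-end = 10.8 ms.

10.8 ms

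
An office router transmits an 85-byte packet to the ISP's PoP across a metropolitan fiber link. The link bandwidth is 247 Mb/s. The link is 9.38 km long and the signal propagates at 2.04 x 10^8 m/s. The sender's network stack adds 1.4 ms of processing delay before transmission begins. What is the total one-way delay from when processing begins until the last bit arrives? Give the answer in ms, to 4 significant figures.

1.449 ms

L = 85 × 8 = 680 bits.
Transmission delay = L/R = 680 / 247000000 = 0.00275304 ms.
Propagation delay = d/s = 9380 m / 204000000 m/s = 0.0459804 ms.
Plus processing delay 1.4 ms = 1.4 ms.
Total = 1.449 ms.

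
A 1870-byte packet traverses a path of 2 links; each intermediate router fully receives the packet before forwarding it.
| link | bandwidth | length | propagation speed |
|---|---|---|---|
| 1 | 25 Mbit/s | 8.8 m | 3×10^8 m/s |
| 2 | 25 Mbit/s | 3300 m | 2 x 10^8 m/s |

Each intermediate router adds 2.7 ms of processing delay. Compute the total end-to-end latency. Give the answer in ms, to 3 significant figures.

3.91 ms

L = 1870 × 8 = 14960 bits.
Transmission delay per hop = L/R = 14960/25000000 = 0.5984 ms; 2 hops → 1.1968 ms.
Propagation delays (d/s per hop): 2.93333e-05, 0.0165 ms; sum = 0.0165293 ms.
Processing at 1 router(s): 1 × 2.7 ms = 2.7 ms.
End-to-end = 3.91 ms.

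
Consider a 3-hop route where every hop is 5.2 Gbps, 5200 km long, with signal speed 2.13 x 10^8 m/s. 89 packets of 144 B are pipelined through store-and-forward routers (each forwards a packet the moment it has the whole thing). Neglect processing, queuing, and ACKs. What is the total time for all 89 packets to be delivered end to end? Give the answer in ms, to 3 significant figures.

Per-hop transmission t_tx = L/R = 1152/5200000000 = 0.000221538 ms.
Per-hop propagation t_prop = 5200000/213000000 = 24.4131 ms.
Pipeline fill: first packet needs 3·t_tx to clear all hops; remaining 88 packets each add one t_tx.
Total = (3+89-1)·t_tx + 3·t_prop = 91·0.000221538 + 3·24.4131 = 73.3 ms.

73.3 ms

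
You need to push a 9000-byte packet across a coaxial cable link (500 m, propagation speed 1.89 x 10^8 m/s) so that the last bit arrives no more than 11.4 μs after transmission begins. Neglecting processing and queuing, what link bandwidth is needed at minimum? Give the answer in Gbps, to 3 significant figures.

L = 72000 bits.
Propagation delay = 500 / 189000000 = 2.6455 μs.
Transmission budget = 11.4 − 2.6455 = 8.7545 μs.
R ≥ L / t_tx = 72000 bits / 8.7545e-06 s = 8.22 Gbps.

8.22 Gbps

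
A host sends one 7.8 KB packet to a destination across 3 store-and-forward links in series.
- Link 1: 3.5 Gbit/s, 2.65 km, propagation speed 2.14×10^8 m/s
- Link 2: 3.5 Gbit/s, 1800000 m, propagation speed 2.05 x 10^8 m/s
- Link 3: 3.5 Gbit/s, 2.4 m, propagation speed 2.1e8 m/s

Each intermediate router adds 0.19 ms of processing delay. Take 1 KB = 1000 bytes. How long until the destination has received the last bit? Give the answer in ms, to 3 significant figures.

9.23 ms

L = 62400 bits.
Transmission delay per hop = L/R = 62400/3500000000 = 0.0178286 ms; 3 hops → 0.0534857 ms.
Propagation delays (d/s per hop): 0.0123832, 8.78049, 1.14286e-05 ms; sum = 8.79288 ms.
Processing at 2 router(s): 2 × 0.19 ms = 0.38 ms.
End-to-end = 9.23 ms.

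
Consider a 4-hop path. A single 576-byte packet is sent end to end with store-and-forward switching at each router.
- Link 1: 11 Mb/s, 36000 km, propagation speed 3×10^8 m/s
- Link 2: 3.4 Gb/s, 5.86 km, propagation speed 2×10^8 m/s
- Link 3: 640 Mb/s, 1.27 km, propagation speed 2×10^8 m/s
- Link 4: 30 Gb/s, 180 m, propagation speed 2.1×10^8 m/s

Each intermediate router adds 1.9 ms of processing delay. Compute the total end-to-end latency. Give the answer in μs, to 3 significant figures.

126000 μs

L = 576 × 8 = 4608 bits.
Transmission delays (L/R per hop): 418.909, 1.35529, 7.2, 0.1536 μs; sum = 427.618 μs.
Propagation delays (d/s per hop): 120000, 29.3, 6.35, 0.857143 μs; sum = 120037 μs.
Processing at 3 router(s): 3 × 1.9 ms = 5700 μs.
End-to-end = 126000 μs.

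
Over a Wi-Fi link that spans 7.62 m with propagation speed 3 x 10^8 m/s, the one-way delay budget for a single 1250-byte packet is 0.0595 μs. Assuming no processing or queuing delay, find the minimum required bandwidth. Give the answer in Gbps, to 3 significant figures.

L = 10000 bits.
Propagation delay = 7.62 / 300000000 = 0.0254 μs.
Transmission budget = 0.0595 − 0.0254 = 0.0341 μs.
R ≥ L / t_tx = 10000 bits / 3.41e-08 s = 293 Gbps.

293 Gbps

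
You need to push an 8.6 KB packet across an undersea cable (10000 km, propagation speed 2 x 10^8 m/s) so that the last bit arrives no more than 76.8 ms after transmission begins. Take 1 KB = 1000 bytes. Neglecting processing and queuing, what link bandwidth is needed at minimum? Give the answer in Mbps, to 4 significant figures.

L = 68800 bits.
Propagation delay = 10000000 / 200000000 = 50 ms.
Transmission budget = 76.8 − 50 = 26.8 ms.
R ≥ L / t_tx = 68800 bits / 0.0268 s = 2.567 Mbps.

2.567 Mbps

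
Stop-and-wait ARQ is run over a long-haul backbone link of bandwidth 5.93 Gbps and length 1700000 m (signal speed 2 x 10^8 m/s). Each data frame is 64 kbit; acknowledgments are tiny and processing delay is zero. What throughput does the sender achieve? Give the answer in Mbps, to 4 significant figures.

3.762 Mbps

t_tx = L/R = 64000/5930000000 = 1.07926e-05 s.
t_prop = 1700000/200000000 = 0.0085 s; RTT = 0.017 s.
Cycle = t_tx + RTT = 0.0170108 s.
Throughput = L / cycle = 64000 / 0.0170108 = 3.762 Mbps.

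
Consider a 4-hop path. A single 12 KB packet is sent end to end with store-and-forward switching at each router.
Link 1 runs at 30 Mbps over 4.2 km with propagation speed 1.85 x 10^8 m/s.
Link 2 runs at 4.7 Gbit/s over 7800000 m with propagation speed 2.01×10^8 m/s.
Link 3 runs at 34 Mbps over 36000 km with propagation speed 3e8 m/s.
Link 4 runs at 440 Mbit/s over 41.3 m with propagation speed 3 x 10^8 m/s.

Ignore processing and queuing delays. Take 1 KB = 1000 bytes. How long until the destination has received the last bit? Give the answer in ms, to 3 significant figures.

L = 96000 bits.
Transmission delays (L/R per hop): 3.2, 0.0204255, 2.82353, 0.218182 ms; sum = 6.26214 ms.
Propagation delays (d/s per hop): 0.0227027, 38.806, 120, 0.000137667 ms; sum = 158.829 ms.
End-to-end = 165 ms.

165 ms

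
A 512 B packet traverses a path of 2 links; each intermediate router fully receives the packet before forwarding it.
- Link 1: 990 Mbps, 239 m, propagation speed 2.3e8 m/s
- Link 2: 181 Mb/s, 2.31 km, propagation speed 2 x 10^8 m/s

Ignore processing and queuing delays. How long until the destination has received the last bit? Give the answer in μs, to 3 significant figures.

39.4 μs

L = 512 × 8 = 4096 bits.
Transmission delays (L/R per hop): 4.13737, 22.6298 μs; sum = 26.7672 μs.
Propagation delays (d/s per hop): 1.03913, 11.55 μs; sum = 12.5891 μs.
End-to-end = 39.4 μs.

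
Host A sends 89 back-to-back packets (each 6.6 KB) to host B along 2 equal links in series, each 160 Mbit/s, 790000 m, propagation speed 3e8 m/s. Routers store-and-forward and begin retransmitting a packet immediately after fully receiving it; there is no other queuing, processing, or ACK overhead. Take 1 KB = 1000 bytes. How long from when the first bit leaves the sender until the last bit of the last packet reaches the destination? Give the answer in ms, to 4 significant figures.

34.97 ms

Per-hop transmission t_tx = L/R = 52800/160000000 = 0.33 ms.
Per-hop propagation t_prop = 790000/300000000 = 2.63333 ms.
Pipeline fill: first packet needs 2·t_tx to clear all hops; remaining 88 packets each add one t_tx.
Total = (2+89-1)·t_tx + 2·t_prop = 90·0.33 + 2·2.63333 = 34.97 ms.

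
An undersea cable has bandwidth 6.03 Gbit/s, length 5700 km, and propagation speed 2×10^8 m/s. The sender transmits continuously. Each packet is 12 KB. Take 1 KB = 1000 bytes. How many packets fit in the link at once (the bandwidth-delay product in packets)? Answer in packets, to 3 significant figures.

Propagation delay = 5700000 / 200000000 = 0.0285 s.
BDP = R × t_prop = 6030000000 × 0.0285 = 171855000 bits.
In packets of 96000 bits: 1790 packets.

1790 packets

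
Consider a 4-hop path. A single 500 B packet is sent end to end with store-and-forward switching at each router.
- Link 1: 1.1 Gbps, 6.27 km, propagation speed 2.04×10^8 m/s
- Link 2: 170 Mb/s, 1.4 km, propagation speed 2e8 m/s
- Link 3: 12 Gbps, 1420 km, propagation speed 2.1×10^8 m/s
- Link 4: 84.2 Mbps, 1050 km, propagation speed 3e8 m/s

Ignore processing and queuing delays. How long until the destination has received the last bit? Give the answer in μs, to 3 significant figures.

10400 μs

L = 500 × 8 = 4000 bits.
Transmission delays (L/R per hop): 3.63636, 23.5294, 0.333333, 47.5059 μs; sum = 75.005 μs.
Propagation delays (d/s per hop): 30.7353, 7, 6761.9, 3500 μs; sum = 10299.6 μs.
End-to-end = 10400 μs.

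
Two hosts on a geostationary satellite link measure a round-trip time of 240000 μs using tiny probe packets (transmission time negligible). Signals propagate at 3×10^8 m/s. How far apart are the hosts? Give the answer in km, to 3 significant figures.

One-way propagation = RTT/2 = 120000 μs.
d = s × t = 300000000 × 0.12 = 36000 km.

36000 km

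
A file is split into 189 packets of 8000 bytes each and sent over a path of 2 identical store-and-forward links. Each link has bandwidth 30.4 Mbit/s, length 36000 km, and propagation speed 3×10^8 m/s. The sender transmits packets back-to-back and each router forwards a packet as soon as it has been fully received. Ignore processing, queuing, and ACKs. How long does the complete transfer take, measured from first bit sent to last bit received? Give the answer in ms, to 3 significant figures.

Per-hop transmission t_tx = L/R = 64000/30400000 = 2.10526 ms.
Per-hop propagation t_prop = 36000000/300000000 = 120 ms.
Pipeline fill: first packet needs 2·t_tx to clear all hops; remaining 188 packets each add one t_tx.
Total = (2+189-1)·t_tx + 2·t_prop = 190·2.10526 + 2·120 = 640 ms.

640 ms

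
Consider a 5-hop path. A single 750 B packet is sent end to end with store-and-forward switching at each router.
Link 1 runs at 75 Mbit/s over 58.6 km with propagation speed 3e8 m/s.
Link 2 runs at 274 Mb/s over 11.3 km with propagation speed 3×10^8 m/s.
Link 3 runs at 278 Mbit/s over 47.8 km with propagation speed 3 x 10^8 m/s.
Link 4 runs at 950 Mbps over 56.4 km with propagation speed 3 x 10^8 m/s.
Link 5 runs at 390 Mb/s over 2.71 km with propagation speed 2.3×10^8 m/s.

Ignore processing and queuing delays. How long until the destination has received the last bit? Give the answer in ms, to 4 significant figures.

L = 750 × 8 = 6000 bits.
Transmission delays (L/R per hop): 0.08, 0.0218978, 0.0215827, 0.00631579, 0.0153846 ms; sum = 0.145181 ms.
Propagation delays (d/s per hop): 0.195333, 0.0376667, 0.159333, 0.188, 0.0117826 ms; sum = 0.592116 ms.
End-to-end = 0.7373 ms.

0.7373 ms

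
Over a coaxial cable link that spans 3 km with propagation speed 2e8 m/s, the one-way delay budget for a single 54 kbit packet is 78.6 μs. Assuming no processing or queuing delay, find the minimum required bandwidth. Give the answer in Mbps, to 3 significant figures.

849 Mbps

Propagation delay = 3000 / 200000000 = 15 μs.
Transmission budget = 78.6 − 15 = 63.6 μs.
R ≥ L / t_tx = 54000 bits / 6.36e-05 s = 849 Mbps.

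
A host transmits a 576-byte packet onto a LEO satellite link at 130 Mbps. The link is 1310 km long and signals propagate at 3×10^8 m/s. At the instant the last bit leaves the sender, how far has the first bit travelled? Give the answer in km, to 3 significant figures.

10.6 km

t_tx = L/R = 4608/130000000 = 3.54462e-05 s.
Distance = s × t_tx = 300000000 × 3.54462e-05 = 10.6 km.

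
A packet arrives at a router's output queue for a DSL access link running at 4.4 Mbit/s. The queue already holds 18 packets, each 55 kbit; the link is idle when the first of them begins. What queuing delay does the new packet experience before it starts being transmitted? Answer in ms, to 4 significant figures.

225.0 ms

Each queued packet: L/R = 55000/4400000 = 12.5 ms.
18 queued → 225 ms.
Queuing delay = 225.0 ms.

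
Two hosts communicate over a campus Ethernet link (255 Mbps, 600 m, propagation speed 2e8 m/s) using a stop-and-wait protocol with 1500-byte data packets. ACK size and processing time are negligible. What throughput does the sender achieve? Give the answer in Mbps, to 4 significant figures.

226.2 Mbps

t_tx = L/R = 12000/255000000 = 4.70588e-05 s.
t_prop = 600/200000000 = 3e-06 s; RTT = 6e-06 s.
Cycle = t_tx + RTT = 5.30588e-05 s.
Throughput = L / cycle = 12000 / 5.30588e-05 = 226.2 Mbps.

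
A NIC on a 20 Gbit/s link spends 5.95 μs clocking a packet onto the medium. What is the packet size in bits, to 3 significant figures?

119000 bits

L = R × t_tx = 20000000000 b/s × 5.95e-06 s = 119000 bits.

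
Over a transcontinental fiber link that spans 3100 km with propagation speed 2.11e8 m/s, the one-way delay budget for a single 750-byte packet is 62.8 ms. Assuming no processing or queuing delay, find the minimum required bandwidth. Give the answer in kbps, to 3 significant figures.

L = 6000 bits.
Propagation delay = 3100000 / 211000000 = 14.6919 ms.
Transmission budget = 62.8 − 14.6919 = 48.1081 ms.
R ≥ L / t_tx = 6000 bits / 0.0481081 s = 125 kbps.

125 kbps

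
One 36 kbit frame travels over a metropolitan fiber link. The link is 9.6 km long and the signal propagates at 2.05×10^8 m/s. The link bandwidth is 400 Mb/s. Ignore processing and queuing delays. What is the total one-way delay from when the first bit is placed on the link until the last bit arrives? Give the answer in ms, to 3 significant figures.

0.137 ms

L = 36000 bits.
Transmission delay = L/R = 36000 / 400000000 = 0.09 ms.
Propagation delay = d/s = 9600 m / 2.05e+08 m/s = 0.0468293 ms.
Total = 0.137 ms.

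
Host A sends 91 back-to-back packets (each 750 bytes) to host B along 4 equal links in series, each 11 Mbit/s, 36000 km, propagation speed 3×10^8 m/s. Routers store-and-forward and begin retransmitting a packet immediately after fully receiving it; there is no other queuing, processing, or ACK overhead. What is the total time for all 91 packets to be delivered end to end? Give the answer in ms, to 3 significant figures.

531 ms

Per-hop transmission t_tx = L/R = 6000/11000000 = 0.545455 ms.
Per-hop propagation t_prop = 36000000/300000000 = 120 ms.
Pipeline fill: first packet needs 4·t_tx to clear all hops; remaining 90 packets each add one t_tx.
Total = (4+91-1)·t_tx + 4·t_prop = 94·0.545455 + 4·120 = 531 ms.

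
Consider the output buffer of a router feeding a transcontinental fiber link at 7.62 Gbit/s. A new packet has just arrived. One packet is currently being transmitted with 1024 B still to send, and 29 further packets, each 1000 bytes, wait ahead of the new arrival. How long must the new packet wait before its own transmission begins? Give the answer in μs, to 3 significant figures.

Each queued packet: L/R = 8000/7620000000 = 1.04987 μs.
29 queued → 30.4462 μs.
Plus remaining 8192 bits of current packet: 1.07507 μs.
Queuing delay = 31.5 μs.

31.5 μs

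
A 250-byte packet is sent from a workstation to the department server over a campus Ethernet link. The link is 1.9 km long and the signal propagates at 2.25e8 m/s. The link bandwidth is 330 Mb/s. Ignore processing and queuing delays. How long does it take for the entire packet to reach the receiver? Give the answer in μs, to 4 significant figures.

L = 250 × 8 = 2000 bits.
Transmission delay = L/R = 2000 / 330000000 = 6.06061 μs.
Propagation delay = d/s = 1900 m / 225000000 m/s = 8.44444 μs.
Total = 14.51 μs.

14.51 μs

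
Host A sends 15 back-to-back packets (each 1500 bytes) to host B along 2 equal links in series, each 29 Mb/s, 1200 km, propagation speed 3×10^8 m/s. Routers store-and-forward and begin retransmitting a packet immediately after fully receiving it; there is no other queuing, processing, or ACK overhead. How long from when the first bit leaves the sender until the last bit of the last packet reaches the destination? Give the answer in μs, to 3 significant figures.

14600 μs

Per-hop transmission t_tx = L/R = 12000/29000000 = 413.793 μs.
Per-hop propagation t_prop = 1200000/300000000 = 4000 μs.
Pipeline fill: first packet needs 2·t_tx to clear all hops; remaining 14 packets each add one t_tx.
Total = (2+15-1)·t_tx + 2·t_prop = 16·413.793 + 2·4000 = 14600 μs.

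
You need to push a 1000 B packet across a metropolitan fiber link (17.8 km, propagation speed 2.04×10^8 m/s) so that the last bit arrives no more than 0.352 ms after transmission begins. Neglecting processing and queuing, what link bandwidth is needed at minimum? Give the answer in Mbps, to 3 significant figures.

30.2 Mbps

L = 8000 bits.
Propagation delay = 17800 / 204000000 = 0.0872549 ms.
Transmission budget = 0.352 − 0.0872549 = 0.264745 ms.
R ≥ L / t_tx = 8000 bits / 0.000264745 s = 30.2 Mbps.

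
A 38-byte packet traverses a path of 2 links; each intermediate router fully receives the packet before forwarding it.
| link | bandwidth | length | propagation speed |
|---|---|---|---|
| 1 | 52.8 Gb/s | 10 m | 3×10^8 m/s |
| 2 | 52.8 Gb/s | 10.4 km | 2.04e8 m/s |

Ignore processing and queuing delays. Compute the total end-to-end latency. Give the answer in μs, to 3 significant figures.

L = 38 × 8 = 304 bits.
Transmission delay per hop = L/R = 304/52800000000 = 0.00575758 μs; 2 hops → 0.0115152 μs.
Propagation delays (d/s per hop): 0.0333333, 50.9804 μs; sum = 51.0137 μs.
End-to-end = 51.0 μs.

51.0 μs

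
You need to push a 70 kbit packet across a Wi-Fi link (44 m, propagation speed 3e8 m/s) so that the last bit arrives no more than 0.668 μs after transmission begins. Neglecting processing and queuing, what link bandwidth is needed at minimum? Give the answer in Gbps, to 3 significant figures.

Propagation delay = 44 / 300000000 = 0.146667 μs.
Transmission budget = 0.668 − 0.146667 = 0.521333 μs.
R ≥ L / t_tx = 70000 bits / 5.21333e-07 s = 134 Gbps.

134 Gbps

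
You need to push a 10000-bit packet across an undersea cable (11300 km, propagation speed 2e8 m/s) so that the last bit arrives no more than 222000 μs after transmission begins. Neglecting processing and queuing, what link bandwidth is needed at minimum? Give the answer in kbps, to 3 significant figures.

60.4 kbps

Propagation delay = 11300000 / 200000000 = 56500 μs.
Transmission budget = 222000 − 56500 = 165500 μs.
R ≥ L / t_tx = 10000 bits / 0.1655 s = 60.4 kbps.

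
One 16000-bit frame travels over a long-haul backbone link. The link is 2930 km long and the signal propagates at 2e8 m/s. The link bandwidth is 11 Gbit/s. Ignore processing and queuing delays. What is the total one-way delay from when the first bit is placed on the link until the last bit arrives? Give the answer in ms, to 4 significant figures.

Transmission delay = L/R = 16000 / 11000000000 = 0.00145455 ms.
Propagation delay = d/s = 2930000 m / 200000000 m/s = 14.65 ms.
Total = 14.65 ms.

14.65 ms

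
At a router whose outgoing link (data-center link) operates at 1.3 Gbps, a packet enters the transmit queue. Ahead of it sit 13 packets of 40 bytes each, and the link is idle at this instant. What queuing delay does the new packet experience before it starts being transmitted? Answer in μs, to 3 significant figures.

Each queued packet: L/R = 320/1300000000 = 0.246154 μs.
13 queued → 3.2 μs.
Queuing delay = 3.20 μs.

3.20 μs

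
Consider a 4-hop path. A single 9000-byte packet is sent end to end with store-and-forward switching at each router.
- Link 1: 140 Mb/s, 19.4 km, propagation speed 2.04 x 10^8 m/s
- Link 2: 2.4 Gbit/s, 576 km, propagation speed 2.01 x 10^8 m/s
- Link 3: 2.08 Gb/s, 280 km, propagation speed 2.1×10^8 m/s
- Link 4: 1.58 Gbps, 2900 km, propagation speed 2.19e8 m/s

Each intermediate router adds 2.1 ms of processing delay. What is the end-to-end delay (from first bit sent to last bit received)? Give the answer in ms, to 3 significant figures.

24.5 ms

L = 9000 × 8 = 72000 bits.
Transmission delays (L/R per hop): 0.514286, 0.03, 0.0346154, 0.0455696 ms; sum = 0.624471 ms.
Propagation delays (d/s per hop): 0.095098, 2.86567, 1.33333, 13.242 ms; sum = 17.5361 ms.
Processing at 3 router(s): 3 × 2.1 ms = 6.3 ms.
End-to-end = 24.5 ms.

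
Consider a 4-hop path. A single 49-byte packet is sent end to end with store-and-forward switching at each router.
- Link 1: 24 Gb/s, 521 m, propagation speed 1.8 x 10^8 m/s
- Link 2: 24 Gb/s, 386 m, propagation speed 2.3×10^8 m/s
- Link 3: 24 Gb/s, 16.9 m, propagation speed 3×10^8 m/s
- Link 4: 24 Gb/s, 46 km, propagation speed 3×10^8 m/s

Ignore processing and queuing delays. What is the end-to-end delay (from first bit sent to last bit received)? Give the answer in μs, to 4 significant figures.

L = 49 × 8 = 392 bits.
Transmission delay per hop = L/R = 392/24000000000 = 0.0163333 μs; 4 hops → 0.0653333 μs.
Propagation delays (d/s per hop): 2.89444, 1.67826, 0.0563333, 153.333 μs; sum = 157.962 μs.
End-to-end = 158.0 μs.

158.0 μs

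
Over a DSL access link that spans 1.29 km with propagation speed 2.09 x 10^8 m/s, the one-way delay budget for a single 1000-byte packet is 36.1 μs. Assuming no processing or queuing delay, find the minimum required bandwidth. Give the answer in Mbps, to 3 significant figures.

267 Mbps

L = 8000 bits.
Propagation delay = 1290 / 209000000 = 6.17225 μs.
Transmission budget = 36.1 − 6.17225 = 29.9278 μs.
R ≥ L / t_tx = 8000 bits / 2.99278e-05 s = 267 Mbps.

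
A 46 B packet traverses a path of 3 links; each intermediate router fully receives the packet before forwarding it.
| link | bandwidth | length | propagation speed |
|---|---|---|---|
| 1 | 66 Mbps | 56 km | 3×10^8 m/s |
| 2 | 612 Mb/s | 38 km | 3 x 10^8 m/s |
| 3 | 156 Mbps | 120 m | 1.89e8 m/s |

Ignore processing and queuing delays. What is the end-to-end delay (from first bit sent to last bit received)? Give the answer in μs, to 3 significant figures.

L = 46 × 8 = 368 bits.
Transmission delays (L/R per hop): 5.57576, 0.601307, 2.35897 μs; sum = 8.53604 μs.
Propagation delays (d/s per hop): 186.667, 126.667, 0.634921 μs; sum = 313.968 μs.
End-to-end = 323 μs.

323 μs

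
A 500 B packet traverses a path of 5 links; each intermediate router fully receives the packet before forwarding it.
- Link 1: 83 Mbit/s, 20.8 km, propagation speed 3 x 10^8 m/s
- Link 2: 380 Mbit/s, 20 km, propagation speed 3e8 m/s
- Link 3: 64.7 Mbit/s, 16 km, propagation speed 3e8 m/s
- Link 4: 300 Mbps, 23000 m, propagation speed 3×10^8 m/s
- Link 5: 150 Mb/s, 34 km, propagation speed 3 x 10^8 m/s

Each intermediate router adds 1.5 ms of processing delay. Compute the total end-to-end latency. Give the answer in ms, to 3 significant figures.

6.54 ms

L = 500 × 8 = 4000 bits.
Transmission delays (L/R per hop): 0.0481928, 0.0105263, 0.0618238, 0.0133333, 0.0266667 ms; sum = 0.160543 ms.
Propagation delays (d/s per hop): 0.0693333, 0.0666667, 0.0533333, 0.0766667, 0.113333 ms; sum = 0.379333 ms.
Processing at 4 router(s): 4 × 1.5 ms = 6 ms.
End-to-end = 6.54 ms.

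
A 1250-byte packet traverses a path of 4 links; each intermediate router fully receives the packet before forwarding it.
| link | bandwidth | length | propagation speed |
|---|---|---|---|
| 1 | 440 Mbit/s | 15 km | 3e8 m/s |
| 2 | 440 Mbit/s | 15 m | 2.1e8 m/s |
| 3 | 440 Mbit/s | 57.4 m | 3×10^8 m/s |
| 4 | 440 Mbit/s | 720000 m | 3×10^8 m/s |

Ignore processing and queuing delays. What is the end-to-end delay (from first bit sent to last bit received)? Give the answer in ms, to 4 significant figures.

2.541 ms

L = 1250 × 8 = 10000 bits.
Transmission delay per hop = L/R = 10000/440000000 = 0.0227273 ms; 4 hops → 0.0909091 ms.
Propagation delays (d/s per hop): 0.05, 7.14286e-05, 0.000191333, 2.4 ms; sum = 2.45026 ms.
End-to-end = 2.541 ms.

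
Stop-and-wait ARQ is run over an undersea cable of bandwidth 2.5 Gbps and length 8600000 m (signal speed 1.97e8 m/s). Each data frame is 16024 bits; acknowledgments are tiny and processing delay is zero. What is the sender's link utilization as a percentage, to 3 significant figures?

0.00734 %

t_tx = L/R = 16024/2500000000 = 6.4096e-06 s.
t_prop = 8600000/197000000 = 0.0436548 s; RTT = 0.0873096 s.
Cycle = t_tx + RTT = 0.0873161 s.
Utilization = t_tx / cycle = 6.4096e-06/0.0873161 = 0.00734 %.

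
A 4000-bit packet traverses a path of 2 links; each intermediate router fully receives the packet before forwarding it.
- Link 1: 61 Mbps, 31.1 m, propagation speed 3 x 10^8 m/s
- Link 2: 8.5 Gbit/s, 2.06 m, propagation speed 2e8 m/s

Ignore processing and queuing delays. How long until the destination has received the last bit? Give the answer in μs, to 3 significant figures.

Transmission delays (L/R per hop): 65.5738, 0.470588 μs; sum = 66.0444 μs.
Propagation delays (d/s per hop): 0.103667, 0.0103 μs; sum = 0.113967 μs.
End-to-end = 66.2 μs.

66.2 μs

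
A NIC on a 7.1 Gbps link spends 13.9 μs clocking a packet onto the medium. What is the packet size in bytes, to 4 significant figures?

L = R × t_tx = 7100000000 b/s × 1.39e-05 s = 98690 bits.
In bytes: 98690 / 8 = 12340 bytes.

12340 bytes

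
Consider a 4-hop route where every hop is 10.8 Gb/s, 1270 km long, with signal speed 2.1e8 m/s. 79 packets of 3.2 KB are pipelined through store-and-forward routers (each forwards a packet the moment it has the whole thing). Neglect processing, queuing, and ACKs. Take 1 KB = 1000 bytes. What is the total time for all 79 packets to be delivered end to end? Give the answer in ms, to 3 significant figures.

Per-hop transmission t_tx = L/R = 25600/10800000000 = 0.00237037 ms.
Per-hop propagation t_prop = 1270000/210000000 = 6.04762 ms.
Pipeline fill: first packet needs 4·t_tx to clear all hops; remaining 78 packets each add one t_tx.
Total = (4+79-1)·t_tx + 4·t_prop = 82·0.00237037 + 4·6.04762 = 24.4 ms.

24.4 ms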